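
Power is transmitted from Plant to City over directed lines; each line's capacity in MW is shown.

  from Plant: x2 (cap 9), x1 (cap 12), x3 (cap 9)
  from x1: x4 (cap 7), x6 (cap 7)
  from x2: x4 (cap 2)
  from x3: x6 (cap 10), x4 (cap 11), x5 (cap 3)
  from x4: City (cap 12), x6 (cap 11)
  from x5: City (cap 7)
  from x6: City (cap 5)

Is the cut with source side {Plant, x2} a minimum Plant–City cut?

No — its capacity is 23, but the minimum cut has capacity 20.

Given cut capacity: 12 + 9 + 2 = 23.
Augment Plant→x1→x4→City: bottleneck 7, flow now 7.
Augment Plant→x1→x6→City: bottleneck 5, flow now 12.
Augment Plant→x2→x4→City: bottleneck 2, flow now 14.
Augment Plant→x3→x4→City: bottleneck 3, flow now 17.
Augment Plant→x3→x5→City: bottleneck 3, flow now 20.
No augmenting path remains; maximum flow = 20.
In the residual graph, reachable from Plant: {Plant, x1, x2, x3, x4, x6}.
Min-cut edges: x3→x5 (3), x4→City (12), x6→City (5); capacity 3 + 12 + 5 = 20.
Cut capacity 23 exceeds the max flow 20, so it is not minimum.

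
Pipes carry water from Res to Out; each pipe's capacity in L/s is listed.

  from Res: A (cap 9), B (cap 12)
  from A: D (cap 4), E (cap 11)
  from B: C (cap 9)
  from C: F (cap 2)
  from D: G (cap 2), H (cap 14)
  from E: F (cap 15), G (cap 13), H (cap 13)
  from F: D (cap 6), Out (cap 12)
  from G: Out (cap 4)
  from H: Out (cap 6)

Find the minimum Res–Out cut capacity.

11

Augment Res→A→D→G→Out: bottleneck 2, flow now 2.
Augment Res→A→D→H→Out: bottleneck 2, flow now 4.
Augment Res→A→E→F→Out: bottleneck 5, flow now 9.
Augment Res→B→C→F→Out: bottleneck 2, flow now 11.
No augmenting path remains; maximum flow = 11.
By max-flow min-cut, the minimum cut capacity equals the max flow.
In the residual graph, reachable from Res: {Res, B, C}.
Min-cut edges: Res→A (9), C→F (2); capacity 9 + 2 = 11.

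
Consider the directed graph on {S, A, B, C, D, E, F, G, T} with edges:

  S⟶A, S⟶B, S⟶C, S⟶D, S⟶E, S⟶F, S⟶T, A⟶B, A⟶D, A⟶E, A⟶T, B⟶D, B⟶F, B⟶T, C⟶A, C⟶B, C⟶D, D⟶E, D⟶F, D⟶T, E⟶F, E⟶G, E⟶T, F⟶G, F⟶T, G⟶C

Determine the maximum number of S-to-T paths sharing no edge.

6

Assign every edge capacity 1; by Menger, the answer equals the max flow.
Path S→T (+1); total 1.
Path S→A→T (+1); total 2.
Path S→B→T (+1); total 3.
Path S→D→T (+1); total 4.
Path S→E→T (+1); total 5.
Path S→F→T (+1); total 6.
No residual S→T path; max flow = 6.
Certifying cut of size 6: {A→T, B→T, D→T, E→T, F→T, S→T}.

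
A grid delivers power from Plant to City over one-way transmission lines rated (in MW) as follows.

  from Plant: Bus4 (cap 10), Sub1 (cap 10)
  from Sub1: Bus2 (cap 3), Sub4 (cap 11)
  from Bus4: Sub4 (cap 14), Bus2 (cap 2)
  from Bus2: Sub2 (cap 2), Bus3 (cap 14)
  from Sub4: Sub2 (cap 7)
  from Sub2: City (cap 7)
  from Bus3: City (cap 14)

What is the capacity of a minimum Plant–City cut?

12

Augment Plant→Sub1→Bus2→Sub2→City: bottleneck 2, flow now 2.
Augment Plant→Sub1→Bus2→Bus3→City: bottleneck 1, flow now 3.
Augment Plant→Sub1→Sub4→Sub2→City: bottleneck 5, flow now 8.
Augment Plant→Bus4→Bus2→Bus3→City: bottleneck 2, flow now 10.
Augment Plant→Sub1→Sub4→Sub2→Bus2→Bus3→City: bottleneck 2, flow now 12. (uses reverse residual edge)
No augmenting path remains; maximum flow = 12.
By max-flow min-cut, the minimum cut capacity equals the max flow.
In the residual graph, reachable from Plant: {Plant, Sub1, Bus4, Sub4}.
Min-cut edges: Sub1→Bus2 (3), Bus4→Bus2 (2), Sub4→Sub2 (7); capacity 3 + 2 + 7 = 12.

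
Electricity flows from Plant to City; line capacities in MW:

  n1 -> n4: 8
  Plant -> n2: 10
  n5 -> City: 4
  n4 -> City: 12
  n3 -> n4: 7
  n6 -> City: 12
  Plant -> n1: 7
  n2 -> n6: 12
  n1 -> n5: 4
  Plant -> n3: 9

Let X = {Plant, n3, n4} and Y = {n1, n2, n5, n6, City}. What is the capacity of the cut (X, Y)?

29

Edges leaving {Plant, n3, n4}: Plant→n1 (7), Plant→n2 (10), n4→City (12).
Cut capacity = 7 + 10 + 12 = 29.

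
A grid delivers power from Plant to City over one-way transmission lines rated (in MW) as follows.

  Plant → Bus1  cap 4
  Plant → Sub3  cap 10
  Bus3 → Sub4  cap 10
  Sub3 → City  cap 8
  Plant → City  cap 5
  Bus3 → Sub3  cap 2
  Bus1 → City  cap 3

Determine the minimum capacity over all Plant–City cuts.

16

Augment Plant→City: bottleneck 5, flow now 5.
Augment Plant→Bus1→City: bottleneck 3, flow now 8.
Augment Plant→Sub3→City: bottleneck 8, flow now 16.
No augmenting path remains; maximum flow = 16.
By max-flow min-cut, the minimum cut capacity equals the max flow.
In the residual graph, reachable from Plant: {Plant, Bus1, Sub3}.
Min-cut edges: Plant→City (5), Bus1→City (3), Sub3→City (8); capacity 5 + 3 + 8 = 16.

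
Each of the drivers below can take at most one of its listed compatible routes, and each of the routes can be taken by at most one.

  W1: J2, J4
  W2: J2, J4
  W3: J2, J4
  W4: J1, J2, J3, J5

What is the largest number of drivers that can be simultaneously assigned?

3

Unit-capacity flow: source→left, listed edges, right→sink; max matching = max flow.
Augmenting path W1→J2 (+1); matched 1.
Augmenting path W2→J4 (+1); matched 2.
Augmenting path W4→J1 (+1); matched 3.
No augmenting path remains; maximum matching = 3.
König certificate: {W4, J2, J4} is a vertex cover of size 3 (every listed pair touches it), so no matching can be larger.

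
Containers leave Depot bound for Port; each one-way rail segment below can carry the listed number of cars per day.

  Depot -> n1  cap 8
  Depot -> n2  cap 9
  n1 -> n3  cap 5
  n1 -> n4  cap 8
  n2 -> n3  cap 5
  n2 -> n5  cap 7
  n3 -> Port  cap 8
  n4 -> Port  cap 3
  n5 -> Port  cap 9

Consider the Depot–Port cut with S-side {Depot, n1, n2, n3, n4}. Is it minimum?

No — its capacity is 18, but the minimum cut has capacity 17.

Given cut capacity: 7 + 8 + 3 = 18.
Augment Depot→n1→n3→Port: bottleneck 5, flow now 5.
Augment Depot→n1→n4→Port: bottleneck 3, flow now 8.
Augment Depot→n2→n3→Port: bottleneck 3, flow now 11.
Augment Depot→n2→n5→Port: bottleneck 6, flow now 17.
No augmenting path remains; maximum flow = 17.
In the residual graph, reachable from Depot: {Depot}.
Min-cut edges: Depot→n1 (8), Depot→n2 (9); capacity 8 + 9 = 17.
Cut capacity 18 exceeds the max flow 17, so it is not minimum.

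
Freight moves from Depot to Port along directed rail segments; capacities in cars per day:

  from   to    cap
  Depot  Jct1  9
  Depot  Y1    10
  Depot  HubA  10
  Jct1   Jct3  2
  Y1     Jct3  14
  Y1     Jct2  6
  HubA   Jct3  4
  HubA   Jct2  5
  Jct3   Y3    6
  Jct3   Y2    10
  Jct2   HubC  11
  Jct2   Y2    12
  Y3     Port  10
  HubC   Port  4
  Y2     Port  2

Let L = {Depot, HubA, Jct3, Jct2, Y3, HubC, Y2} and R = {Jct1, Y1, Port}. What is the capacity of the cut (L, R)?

35

Edges leaving {Depot, HubA, Jct3, Jct2, Y3, HubC, Y2}: Depot→Jct1 (9), Depot→Y1 (10), Y3→Port (10), HubC→Port (4), Y2→Port (2).
Cut capacity = 9 + 10 + 10 + 4 + 2 = 35.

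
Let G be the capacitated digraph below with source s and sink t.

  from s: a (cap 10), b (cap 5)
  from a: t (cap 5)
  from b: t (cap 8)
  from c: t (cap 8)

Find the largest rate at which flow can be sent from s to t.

Augment s→a→t: bottleneck 5, flow now 5.
Augment s→b→t: bottleneck 5, flow now 10.
No augmenting path remains; maximum flow = 10.
In the residual graph, reachable from s: {s, a}.
Min-cut edges: s→b (5), a→t (5); capacity 5 + 5 = 10.
This cut is saturated, so no flow can exceed 10.

10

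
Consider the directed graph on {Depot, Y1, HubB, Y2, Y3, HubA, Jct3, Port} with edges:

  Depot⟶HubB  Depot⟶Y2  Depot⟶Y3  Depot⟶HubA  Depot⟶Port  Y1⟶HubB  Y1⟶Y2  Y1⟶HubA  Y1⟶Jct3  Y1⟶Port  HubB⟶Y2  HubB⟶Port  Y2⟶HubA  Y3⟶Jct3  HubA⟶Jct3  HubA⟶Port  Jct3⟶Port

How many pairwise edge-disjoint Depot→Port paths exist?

4

Assign every edge capacity 1; by Menger, the answer equals the max flow.
Path Depot→Port (+1); total 1.
Path Depot→HubB→Port (+1); total 2.
Path Depot→HubA→Port (+1); total 3.
Path Depot→Y3→Jct3→Port (+1); total 4.
No residual Depot→Port path; max flow = 4.
Certifying cut of size 4: {Depot→HubB, Depot→Port, HubA→Port, Jct3→Port}.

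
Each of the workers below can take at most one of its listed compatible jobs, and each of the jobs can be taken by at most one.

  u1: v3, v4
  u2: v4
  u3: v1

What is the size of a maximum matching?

Unit-capacity flow: source→left, listed edges, right→sink; max matching = max flow.
Augmenting path u1→v3 (+1); matched 1.
Augmenting path u2→v4 (+1); matched 2.
Augmenting path u3→v1 (+1); matched 3.
No augmenting path remains; maximum matching = 3.
König certificate: {u1, u2, u3} is a vertex cover of size 3 (every listed pair touches it), so no matching can be larger.

3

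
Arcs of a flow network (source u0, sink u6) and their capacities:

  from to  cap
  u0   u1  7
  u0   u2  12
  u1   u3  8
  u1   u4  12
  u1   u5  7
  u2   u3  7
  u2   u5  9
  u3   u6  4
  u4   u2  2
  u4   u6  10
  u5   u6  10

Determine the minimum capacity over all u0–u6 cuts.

19

Augment u0→u1→u3→u6: bottleneck 4, flow now 4.
Augment u0→u1→u4→u6: bottleneck 3, flow now 7.
Augment u0→u2→u5→u6: bottleneck 9, flow now 16.
Augment u0→u2→u3→u1→u4→u6: bottleneck 3, flow now 19. (uses reverse residual edge)
No augmenting path remains; maximum flow = 19.
By max-flow min-cut, the minimum cut capacity equals the max flow.
In the residual graph, reachable from u0: {u0}.
Min-cut edges: u0→u1 (7), u0→u2 (12); capacity 7 + 12 = 19.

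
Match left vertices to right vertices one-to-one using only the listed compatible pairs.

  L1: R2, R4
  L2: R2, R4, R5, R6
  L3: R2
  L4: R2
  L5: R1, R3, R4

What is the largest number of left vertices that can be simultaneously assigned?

Unit-capacity flow: source→left, listed edges, right→sink; max matching = max flow.
Augmenting path L1→R2 (+1); matched 1.
Augmenting path L2→R4 (+1); matched 2.
Augmenting path L5→R1 (+1); matched 3.
Augmenting path L3→R2→L1→R4→L2→R5 (+1); matched 4.
No augmenting path remains; maximum matching = 4.
König certificate: {L1, L2, L5, R2} is a vertex cover of size 4 (every listed pair touches it), so no matching can be larger.

4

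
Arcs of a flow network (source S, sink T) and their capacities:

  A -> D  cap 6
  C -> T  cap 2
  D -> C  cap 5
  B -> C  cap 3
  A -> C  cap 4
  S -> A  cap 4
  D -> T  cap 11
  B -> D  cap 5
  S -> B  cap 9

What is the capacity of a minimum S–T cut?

Augment S→A→C→T: bottleneck 2, flow now 2.
Augment S→A→D→T: bottleneck 2, flow now 4.
Augment S→B→D→T: bottleneck 5, flow now 9.
Augment S→B→C→A→D→T: bottleneck 2, flow now 11. (uses reverse residual edge)
No augmenting path remains; maximum flow = 11.
By max-flow min-cut, the minimum cut capacity equals the max flow.
In the residual graph, reachable from S: {S, B, C}.
Min-cut edges: S→A (4), B→D (5), C→T (2); capacity 4 + 5 + 2 = 11.

11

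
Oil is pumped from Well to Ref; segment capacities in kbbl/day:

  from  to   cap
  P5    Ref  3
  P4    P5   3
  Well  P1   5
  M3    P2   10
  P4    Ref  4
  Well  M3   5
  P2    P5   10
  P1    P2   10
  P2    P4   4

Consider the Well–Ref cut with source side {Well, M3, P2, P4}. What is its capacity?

22

Edges leaving {Well, M3, P2, P4}: Well→P1 (5), P2→P5 (10), P4→P5 (3), P4→Ref (4).
Cut capacity = 5 + 10 + 3 + 4 = 22.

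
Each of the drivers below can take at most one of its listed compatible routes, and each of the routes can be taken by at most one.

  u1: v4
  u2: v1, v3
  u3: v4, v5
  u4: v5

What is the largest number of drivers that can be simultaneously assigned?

Unit-capacity flow: source→left, listed edges, right→sink; max matching = max flow.
Augmenting path u1→v4 (+1); matched 1.
Augmenting path u2→v1 (+1); matched 2.
Augmenting path u3→v5 (+1); matched 3.
No augmenting path remains; maximum matching = 3.
König certificate: {u2, v4, v5} is a vertex cover of size 3 (every listed pair touches it), so no matching can be larger.

3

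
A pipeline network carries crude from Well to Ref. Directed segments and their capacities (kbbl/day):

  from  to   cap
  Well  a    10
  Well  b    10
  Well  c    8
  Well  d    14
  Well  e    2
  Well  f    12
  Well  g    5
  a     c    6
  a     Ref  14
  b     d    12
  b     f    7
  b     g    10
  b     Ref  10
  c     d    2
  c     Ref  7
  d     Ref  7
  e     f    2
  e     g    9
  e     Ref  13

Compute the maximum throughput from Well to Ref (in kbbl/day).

36

Augment Well→a→Ref: bottleneck 10, flow now 10.
Augment Well→b→Ref: bottleneck 10, flow now 20.
Augment Well→c→Ref: bottleneck 7, flow now 27.
Augment Well→d→Ref: bottleneck 7, flow now 34.
Augment Well→e→Ref: bottleneck 2, flow now 36.
No augmenting path remains; maximum flow = 36.
In the residual graph, reachable from Well: {Well, c, d, f, g}.
Min-cut edges: Well→a (10), Well→b (10), Well→e (2), c→Ref (7), d→Ref (7); capacity 10 + 10 + 2 + 7 + 7 = 36.
This cut is saturated, so no flow can exceed 36.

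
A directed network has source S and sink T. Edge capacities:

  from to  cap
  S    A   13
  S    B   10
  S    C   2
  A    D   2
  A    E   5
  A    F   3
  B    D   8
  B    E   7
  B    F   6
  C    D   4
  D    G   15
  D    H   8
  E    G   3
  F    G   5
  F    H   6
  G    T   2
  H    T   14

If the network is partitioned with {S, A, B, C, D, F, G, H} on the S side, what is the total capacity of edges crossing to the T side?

Edges leaving {S, A, B, C, D, F, G, H}: A→E (5), B→E (7), G→T (2), H→T (14).
Cut capacity = 5 + 7 + 2 + 14 = 28.

28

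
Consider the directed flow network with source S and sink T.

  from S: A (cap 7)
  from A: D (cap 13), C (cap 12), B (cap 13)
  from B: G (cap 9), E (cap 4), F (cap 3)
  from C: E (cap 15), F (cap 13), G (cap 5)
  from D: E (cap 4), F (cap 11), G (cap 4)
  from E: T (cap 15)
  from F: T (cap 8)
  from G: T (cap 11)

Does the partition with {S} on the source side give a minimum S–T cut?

Yes — it is a minimum cut (capacity 7).

Given cut capacity: 7 = 7.
Augment S→A→B→E→T: bottleneck 4, flow now 4.
Augment S→A→B→F→T: bottleneck 3, flow now 7.
No augmenting path remains; maximum flow = 7.
Cut capacity 7 equals the max flow, so it is a minimum cut.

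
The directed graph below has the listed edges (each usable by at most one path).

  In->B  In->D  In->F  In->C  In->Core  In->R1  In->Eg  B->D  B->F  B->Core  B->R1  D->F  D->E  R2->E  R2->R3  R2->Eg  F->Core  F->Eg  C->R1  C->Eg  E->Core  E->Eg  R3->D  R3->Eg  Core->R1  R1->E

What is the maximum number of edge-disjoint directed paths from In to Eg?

Assign every edge capacity 1; by Menger, the answer equals the max flow.
Path In→Eg (+1); total 1.
Path In→F→Eg (+1); total 2.
Path In→C→Eg (+1); total 3.
Path In→D→E→Eg (+1); total 4.
No residual In→Eg path; max flow = 4.
Certifying cut of size 4: {E→Eg, F→Eg, In→C, In→Eg}.

4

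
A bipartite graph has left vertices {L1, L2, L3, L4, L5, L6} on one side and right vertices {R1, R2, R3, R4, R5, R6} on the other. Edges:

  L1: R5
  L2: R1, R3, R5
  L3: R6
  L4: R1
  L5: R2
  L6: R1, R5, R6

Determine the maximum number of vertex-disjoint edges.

5

Unit-capacity flow: source→left, listed edges, right→sink; max matching = max flow.
Augmenting path L1→R5 (+1); matched 1.
Augmenting path L2→R1 (+1); matched 2.
Augmenting path L3→R6 (+1); matched 3.
Augmenting path L5→R2 (+1); matched 4.
Augmenting path L4→R1→L2→R3 (+1); matched 5.
No augmenting path remains; maximum matching = 5.
König certificate: {L2, L5, R1, R5, R6} is a vertex cover of size 5 (every listed pair touches it), so no matching can be larger.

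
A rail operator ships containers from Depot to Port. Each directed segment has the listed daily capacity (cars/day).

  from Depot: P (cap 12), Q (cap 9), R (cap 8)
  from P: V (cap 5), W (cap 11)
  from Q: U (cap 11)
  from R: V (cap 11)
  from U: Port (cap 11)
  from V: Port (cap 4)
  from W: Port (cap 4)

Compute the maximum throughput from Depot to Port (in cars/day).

17

Augment Depot→P→V→Port: bottleneck 4, flow now 4.
Augment Depot→P→W→Port: bottleneck 4, flow now 8.
Augment Depot→Q→U→Port: bottleneck 9, flow now 17.
No augmenting path remains; maximum flow = 17.
In the residual graph, reachable from Depot: {Depot, P, R, V, W}.
Min-cut edges: Depot→Q (9), V→Port (4), W→Port (4); capacity 9 + 4 + 4 = 17.
This cut is saturated, so no flow can exceed 17.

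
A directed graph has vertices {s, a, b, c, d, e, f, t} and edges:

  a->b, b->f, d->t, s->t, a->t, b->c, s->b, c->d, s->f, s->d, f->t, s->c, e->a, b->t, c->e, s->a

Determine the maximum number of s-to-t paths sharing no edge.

5

Assign every edge capacity 1; by Menger, the answer equals the max flow.
Path s→t (+1); total 1.
Path s→a→t (+1); total 2.
Path s→b→t (+1); total 3.
Path s→d→t (+1); total 4.
Path s→f→t (+1); total 5.
No residual s→t path; max flow = 5.
Certifying cut of size 5: {a→t, b→t, d→t, f→t, s→t}.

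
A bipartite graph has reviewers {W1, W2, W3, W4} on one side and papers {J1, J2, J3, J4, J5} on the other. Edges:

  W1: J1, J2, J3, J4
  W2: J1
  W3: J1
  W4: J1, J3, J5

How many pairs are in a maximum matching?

3

Unit-capacity flow: source→left, listed edges, right→sink; max matching = max flow.
Augmenting path W1→J1 (+1); matched 1.
Augmenting path W4→J3 (+1); matched 2.
Augmenting path W2→J1→W1→J2 (+1); matched 3.
No augmenting path remains; maximum matching = 3.
König certificate: {W1, W4, J1} is a vertex cover of size 3 (every listed pair touches it), so no matching can be larger.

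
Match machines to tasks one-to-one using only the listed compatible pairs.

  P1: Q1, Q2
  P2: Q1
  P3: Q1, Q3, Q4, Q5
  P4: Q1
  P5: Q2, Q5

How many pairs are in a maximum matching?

4

Unit-capacity flow: source→left, listed edges, right→sink; max matching = max flow.
Augmenting path P1→Q1 (+1); matched 1.
Augmenting path P3→Q3 (+1); matched 2.
Augmenting path P5→Q2 (+1); matched 3.
Augmenting path P2→Q1→P1→Q2→P5→Q5 (+1); matched 4.
No augmenting path remains; maximum matching = 4.
König certificate: {P1, P3, P5, Q1} is a vertex cover of size 4 (every listed pair touches it), so no matching can be larger.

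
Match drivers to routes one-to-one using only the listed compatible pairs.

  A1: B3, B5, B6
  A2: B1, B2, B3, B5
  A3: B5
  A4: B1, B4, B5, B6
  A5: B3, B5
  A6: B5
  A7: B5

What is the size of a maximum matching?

5

Unit-capacity flow: source→left, listed edges, right→sink; max matching = max flow.
Augmenting path A1→B3 (+1); matched 1.
Augmenting path A2→B1 (+1); matched 2.
Augmenting path A3→B5 (+1); matched 3.
Augmenting path A4→B4 (+1); matched 4.
Augmenting path A5→B3→A1→B6 (+1); matched 5.
No augmenting path remains; maximum matching = 5.
König certificate: {A1, A2, A4, A5, B5} is a vertex cover of size 5 (every listed pair touches it), so no matching can be larger.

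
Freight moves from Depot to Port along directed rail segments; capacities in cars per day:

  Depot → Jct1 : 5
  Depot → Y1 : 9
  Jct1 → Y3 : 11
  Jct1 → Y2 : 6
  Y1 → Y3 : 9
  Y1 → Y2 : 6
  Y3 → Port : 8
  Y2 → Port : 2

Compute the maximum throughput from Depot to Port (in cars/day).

Augment Depot→Jct1→Y3→Port: bottleneck 5, flow now 5.
Augment Depot→Y1→Y3→Port: bottleneck 3, flow now 8.
Augment Depot→Y1→Y2→Port: bottleneck 2, flow now 10.
No augmenting path remains; maximum flow = 10.
In the residual graph, reachable from Depot: {Depot, Jct1, Y1, Y3, Y2}.
Min-cut edges: Y3→Port (8), Y2→Port (2); capacity 8 + 2 = 10.
This cut is saturated, so no flow can exceed 10.

10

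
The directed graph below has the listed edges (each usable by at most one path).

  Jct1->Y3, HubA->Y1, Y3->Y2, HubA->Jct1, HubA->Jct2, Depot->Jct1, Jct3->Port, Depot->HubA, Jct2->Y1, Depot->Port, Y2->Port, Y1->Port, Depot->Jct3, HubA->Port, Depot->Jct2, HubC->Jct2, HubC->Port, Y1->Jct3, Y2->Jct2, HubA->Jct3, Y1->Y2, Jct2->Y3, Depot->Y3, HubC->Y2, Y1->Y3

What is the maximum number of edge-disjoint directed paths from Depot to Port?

5

Assign every edge capacity 1; by Menger, the answer equals the max flow.
Path Depot→Port (+1); total 1.
Path Depot→HubA→Port (+1); total 2.
Path Depot→Jct3→Port (+1); total 3.
Path Depot→Jct2→Y1→Port (+1); total 4.
Path Depot→Y3→Y2→Port (+1); total 5.
No residual Depot→Port path; max flow = 5.
Certifying cut of size 5: {Depot→HubA, Depot→Jct2, Depot→Jct3, Depot→Port, Y3→Y2}.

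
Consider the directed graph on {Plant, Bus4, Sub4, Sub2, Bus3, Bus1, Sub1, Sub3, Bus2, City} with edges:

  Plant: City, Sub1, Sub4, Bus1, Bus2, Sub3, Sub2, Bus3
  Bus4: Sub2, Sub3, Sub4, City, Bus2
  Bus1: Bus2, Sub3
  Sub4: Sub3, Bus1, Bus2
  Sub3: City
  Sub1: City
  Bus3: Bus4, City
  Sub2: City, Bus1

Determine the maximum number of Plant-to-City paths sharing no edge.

5

Assign every edge capacity 1; by Menger, the answer equals the max flow.
Path Plant→City (+1); total 1.
Path Plant→Sub2→City (+1); total 2.
Path Plant→Bus3→City (+1); total 3.
Path Plant→Sub1→City (+1); total 4.
Path Plant→Sub3→City (+1); total 5.
No residual Plant→City path; max flow = 5.
Certifying cut of size 5: {Plant→Bus3, Plant→City, Plant→Sub1, Plant→Sub2, Sub3→City}.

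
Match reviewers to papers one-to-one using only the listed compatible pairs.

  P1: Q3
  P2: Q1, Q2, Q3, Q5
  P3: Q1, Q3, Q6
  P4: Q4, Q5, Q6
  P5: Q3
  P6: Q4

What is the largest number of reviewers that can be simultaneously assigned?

5

Unit-capacity flow: source→left, listed edges, right→sink; max matching = max flow.
Augmenting path P1→Q3 (+1); matched 1.
Augmenting path P2→Q1 (+1); matched 2.
Augmenting path P3→Q6 (+1); matched 3.
Augmenting path P4→Q4 (+1); matched 4.
Augmenting path P6→Q4→P4→Q5 (+1); matched 5.
No augmenting path remains; maximum matching = 5.
König certificate: {P2, P3, P4, P6, Q3} is a vertex cover of size 5 (every listed pair touches it), so no matching can be larger.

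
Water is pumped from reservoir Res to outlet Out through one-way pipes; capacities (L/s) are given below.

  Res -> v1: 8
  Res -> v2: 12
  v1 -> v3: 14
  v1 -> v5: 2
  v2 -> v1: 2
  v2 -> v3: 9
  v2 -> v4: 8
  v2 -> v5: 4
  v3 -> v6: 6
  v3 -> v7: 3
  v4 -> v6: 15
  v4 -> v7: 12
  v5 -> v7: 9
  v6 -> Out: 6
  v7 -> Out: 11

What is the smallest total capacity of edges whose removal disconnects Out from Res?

17

Augment Res→v1→v3→v6→Out: bottleneck 6, flow now 6.
Augment Res→v1→v3→v7→Out: bottleneck 2, flow now 8.
Augment Res→v2→v3→v7→Out: bottleneck 1, flow now 9.
Augment Res→v2→v4→v7→Out: bottleneck 8, flow now 17.
No augmenting path remains; maximum flow = 17.
By max-flow min-cut, the minimum cut capacity equals the max flow.
In the residual graph, reachable from Res: {Res, v1, v2, v3, v4, v5, v6, v7}.
Min-cut edges: v6→Out (6), v7→Out (11); capacity 6 + 11 = 17.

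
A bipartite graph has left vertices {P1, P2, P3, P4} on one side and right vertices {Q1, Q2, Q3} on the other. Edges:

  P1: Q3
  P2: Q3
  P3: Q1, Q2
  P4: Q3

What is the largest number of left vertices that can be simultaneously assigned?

Unit-capacity flow: source→left, listed edges, right→sink; max matching = max flow.
Augmenting path P1→Q3 (+1); matched 1.
Augmenting path P3→Q1 (+1); matched 2.
No augmenting path remains; maximum matching = 2.
König certificate: {P3, Q3} is a vertex cover of size 2 (every listed pair touches it), so no matching can be larger.

2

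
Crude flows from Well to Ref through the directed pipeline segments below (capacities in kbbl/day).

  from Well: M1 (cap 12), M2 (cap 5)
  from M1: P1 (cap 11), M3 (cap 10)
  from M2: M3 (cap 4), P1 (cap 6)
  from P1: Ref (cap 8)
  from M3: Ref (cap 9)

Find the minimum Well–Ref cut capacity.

Augment Well→M1→P1→Ref: bottleneck 8, flow now 8.
Augment Well→M1→M3→Ref: bottleneck 4, flow now 12.
Augment Well→M2→M3→Ref: bottleneck 4, flow now 16.
Augment Well→M2→P1→M1→M3→Ref: bottleneck 1, flow now 17. (uses reverse residual edge)
No augmenting path remains; maximum flow = 17.
By max-flow min-cut, the minimum cut capacity equals the max flow.
In the residual graph, reachable from Well: {Well}.
Min-cut edges: Well→M1 (12), Well→M2 (5); capacity 12 + 5 = 17.

17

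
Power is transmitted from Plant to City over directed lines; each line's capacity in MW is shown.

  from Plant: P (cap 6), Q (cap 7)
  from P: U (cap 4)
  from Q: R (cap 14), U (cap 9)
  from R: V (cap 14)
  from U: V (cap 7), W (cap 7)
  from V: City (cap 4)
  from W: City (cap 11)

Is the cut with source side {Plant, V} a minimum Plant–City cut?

No — its capacity is 17, but the minimum cut has capacity 11.

Given cut capacity: 6 + 7 + 4 = 17.
Augment Plant→P→U→V→City: bottleneck 4, flow now 4.
Augment Plant→Q→U→W→City: bottleneck 7, flow now 11.
No augmenting path remains; maximum flow = 11.
In the residual graph, reachable from Plant: {Plant, P}.
Min-cut edges: Plant→Q (7), P→U (4); capacity 7 + 4 = 11.
Cut capacity 17 exceeds the max flow 11, so it is not minimum.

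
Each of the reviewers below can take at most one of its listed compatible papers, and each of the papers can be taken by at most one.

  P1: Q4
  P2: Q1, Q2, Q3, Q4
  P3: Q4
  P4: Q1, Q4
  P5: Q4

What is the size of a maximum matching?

3

Unit-capacity flow: source→left, listed edges, right→sink; max matching = max flow.
Augmenting path P1→Q4 (+1); matched 1.
Augmenting path P2→Q1 (+1); matched 2.
Augmenting path P4→Q1→P2→Q2 (+1); matched 3.
No augmenting path remains; maximum matching = 3.
König certificate: {P2, P4, Q4} is a vertex cover of size 3 (every listed pair touches it), so no matching can be larger.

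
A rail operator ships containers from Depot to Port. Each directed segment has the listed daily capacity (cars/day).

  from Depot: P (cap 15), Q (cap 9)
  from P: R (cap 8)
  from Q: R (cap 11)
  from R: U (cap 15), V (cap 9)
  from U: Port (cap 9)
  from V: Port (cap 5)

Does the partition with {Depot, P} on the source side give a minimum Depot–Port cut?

Given cut capacity: 9 + 8 = 17.
Augment Depot→P→R→U→Port: bottleneck 8, flow now 8.
Augment Depot→Q→R→U→Port: bottleneck 1, flow now 9.
Augment Depot→Q→R→V→Port: bottleneck 5, flow now 14.
No augmenting path remains; maximum flow = 14.
In the residual graph, reachable from Depot: {Depot, P, Q, R, U, V}.
Min-cut edges: U→Port (9), V→Port (5); capacity 9 + 5 = 14.
Cut capacity 17 exceeds the max flow 14, so it is not minimum.

No — its capacity is 17, but the minimum cut has capacity 14.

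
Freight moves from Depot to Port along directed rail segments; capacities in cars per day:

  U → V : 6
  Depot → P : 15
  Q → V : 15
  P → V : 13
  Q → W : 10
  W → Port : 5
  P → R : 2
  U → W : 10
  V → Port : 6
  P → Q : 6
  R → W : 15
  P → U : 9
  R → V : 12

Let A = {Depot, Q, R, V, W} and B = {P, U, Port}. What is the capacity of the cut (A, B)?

Edges leaving {Depot, Q, R, V, W}: Depot→P (15), V→Port (6), W→Port (5).
Cut capacity = 15 + 6 + 5 = 26.

26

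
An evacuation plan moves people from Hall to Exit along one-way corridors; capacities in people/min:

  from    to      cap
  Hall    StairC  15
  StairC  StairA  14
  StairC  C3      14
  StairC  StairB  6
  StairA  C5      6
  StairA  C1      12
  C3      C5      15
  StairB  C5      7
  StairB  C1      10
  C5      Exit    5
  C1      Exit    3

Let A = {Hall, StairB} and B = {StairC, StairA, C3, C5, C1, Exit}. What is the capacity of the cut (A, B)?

32

Edges leaving {Hall, StairB}: Hall→StairC (15), StairB→C5 (7), StairB→C1 (10).
Cut capacity = 15 + 7 + 10 = 32.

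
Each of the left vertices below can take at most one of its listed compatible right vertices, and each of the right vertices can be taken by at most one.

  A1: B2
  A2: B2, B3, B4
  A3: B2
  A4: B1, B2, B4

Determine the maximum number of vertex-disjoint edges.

Unit-capacity flow: source→left, listed edges, right→sink; max matching = max flow.
Augmenting path A1→B2 (+1); matched 1.
Augmenting path A2→B3 (+1); matched 2.
Augmenting path A4→B1 (+1); matched 3.
No augmenting path remains; maximum matching = 3.
König certificate: {A2, A4, B2} is a vertex cover of size 3 (every listed pair touches it), so no matching can be larger.

3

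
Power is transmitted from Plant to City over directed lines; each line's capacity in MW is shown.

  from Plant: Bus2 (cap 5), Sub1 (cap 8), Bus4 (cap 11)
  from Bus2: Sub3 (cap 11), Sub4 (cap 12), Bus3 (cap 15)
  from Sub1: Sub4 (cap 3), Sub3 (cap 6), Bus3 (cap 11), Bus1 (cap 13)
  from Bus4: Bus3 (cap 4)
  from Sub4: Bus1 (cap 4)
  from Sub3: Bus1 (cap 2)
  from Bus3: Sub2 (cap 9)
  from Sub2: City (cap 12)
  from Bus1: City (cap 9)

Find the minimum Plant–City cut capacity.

Augment Plant→Sub1→Bus1→City: bottleneck 8, flow now 8.
Augment Plant→Bus2→Sub4→Bus1→City: bottleneck 1, flow now 9.
Augment Plant→Bus2→Bus3→Sub2→City: bottleneck 4, flow now 13.
Augment Plant→Bus4→Bus3→Sub2→City: bottleneck 4, flow now 17.
No augmenting path remains; maximum flow = 17.
By max-flow min-cut, the minimum cut capacity equals the max flow.
In the residual graph, reachable from Plant: {Plant, Bus4}.
Min-cut edges: Plant→Bus2 (5), Plant→Sub1 (8), Bus4→Bus3 (4); capacity 5 + 8 + 4 = 17.

17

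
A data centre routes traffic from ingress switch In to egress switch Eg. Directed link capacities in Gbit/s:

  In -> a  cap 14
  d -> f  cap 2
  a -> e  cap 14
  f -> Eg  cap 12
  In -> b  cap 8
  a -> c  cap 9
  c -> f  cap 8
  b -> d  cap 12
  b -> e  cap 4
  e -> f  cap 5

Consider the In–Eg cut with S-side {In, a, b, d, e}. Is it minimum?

Given cut capacity: 9 + 2 + 5 = 16.
Augment In→a→c→f→Eg: bottleneck 8, flow now 8.
Augment In→a→e→f→Eg: bottleneck 4, flow now 12.
No augmenting path remains; maximum flow = 12.
In the residual graph, reachable from In: {In, a, b, c, d, e, f}.
Min-cut edges: f→Eg (12); capacity 12 = 12.
Cut capacity 16 exceeds the max flow 12, so it is not minimum.

No — its capacity is 16, but the minimum cut has capacity 12.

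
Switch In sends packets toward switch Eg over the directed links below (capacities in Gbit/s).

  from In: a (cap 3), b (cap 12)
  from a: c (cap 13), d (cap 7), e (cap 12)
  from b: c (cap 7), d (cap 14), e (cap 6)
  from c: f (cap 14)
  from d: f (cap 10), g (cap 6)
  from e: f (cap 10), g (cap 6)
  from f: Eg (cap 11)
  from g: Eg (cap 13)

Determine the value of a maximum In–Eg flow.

Augment In→a→c→f→Eg: bottleneck 3, flow now 3.
Augment In→b→c→f→Eg: bottleneck 7, flow now 10.
Augment In→b→d→f→Eg: bottleneck 1, flow now 11.
Augment In→b→d→g→Eg: bottleneck 4, flow now 15.
No augmenting path remains; maximum flow = 15.
In the residual graph, reachable from In: {In}.
Min-cut edges: In→a (3), In→b (12); capacity 3 + 12 = 15.
This cut is saturated, so no flow can exceed 15.

15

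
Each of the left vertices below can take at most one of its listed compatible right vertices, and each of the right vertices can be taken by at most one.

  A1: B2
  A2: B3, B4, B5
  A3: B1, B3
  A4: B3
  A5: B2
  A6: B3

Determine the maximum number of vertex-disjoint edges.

Unit-capacity flow: source→left, listed edges, right→sink; max matching = max flow.
Augmenting path A1→B2 (+1); matched 1.
Augmenting path A2→B3 (+1); matched 2.
Augmenting path A3→B1 (+1); matched 3.
Augmenting path A4→B3→A2→B4 (+1); matched 4.
No augmenting path remains; maximum matching = 4.
König certificate: {A2, A3, B2, B3} is a vertex cover of size 4 (every listed pair touches it), so no matching can be larger.

4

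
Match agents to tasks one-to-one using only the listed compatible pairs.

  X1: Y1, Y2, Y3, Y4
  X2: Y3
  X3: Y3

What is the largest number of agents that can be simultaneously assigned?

Unit-capacity flow: source→left, listed edges, right→sink; max matching = max flow.
Augmenting path X1→Y1 (+1); matched 1.
Augmenting path X2→Y3 (+1); matched 2.
No augmenting path remains; maximum matching = 2.
König certificate: {X1, Y3} is a vertex cover of size 2 (every listed pair touches it), so no matching can be larger.

2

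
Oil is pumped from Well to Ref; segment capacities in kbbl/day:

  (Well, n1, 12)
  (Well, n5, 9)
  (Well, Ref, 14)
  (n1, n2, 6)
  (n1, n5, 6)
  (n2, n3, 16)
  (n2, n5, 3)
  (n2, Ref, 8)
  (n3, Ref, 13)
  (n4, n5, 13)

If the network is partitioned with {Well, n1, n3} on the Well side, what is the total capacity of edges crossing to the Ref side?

Edges leaving {Well, n1, n3}: Well→n5 (9), Well→Ref (14), n1→n2 (6), n1→n5 (6), n3→Ref (13).
Cut capacity = 9 + 14 + 6 + 6 + 13 = 48.

48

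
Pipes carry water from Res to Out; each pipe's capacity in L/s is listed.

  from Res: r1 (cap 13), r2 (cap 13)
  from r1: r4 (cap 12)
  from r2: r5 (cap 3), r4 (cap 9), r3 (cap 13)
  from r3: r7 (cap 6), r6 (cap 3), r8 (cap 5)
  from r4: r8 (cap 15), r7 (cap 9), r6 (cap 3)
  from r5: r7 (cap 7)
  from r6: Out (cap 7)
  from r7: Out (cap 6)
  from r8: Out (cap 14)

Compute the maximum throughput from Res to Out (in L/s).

Augment Res→r1→r4→r6→Out: bottleneck 3, flow now 3.
Augment Res→r1→r4→r7→Out: bottleneck 6, flow now 9.
Augment Res→r1→r4→r8→Out: bottleneck 3, flow now 12.
Augment Res→r2→r3→r6→Out: bottleneck 3, flow now 15.
Augment Res→r2→r3→r8→Out: bottleneck 5, flow now 20.
Augment Res→r2→r4→r8→Out: bottleneck 5, flow now 25.
No augmenting path remains; maximum flow = 25.
In the residual graph, reachable from Res: {Res, r1}.
Min-cut edges: Res→r2 (13), r1→r4 (12); capacity 13 + 12 = 25.
This cut is saturated, so no flow can exceed 25.

25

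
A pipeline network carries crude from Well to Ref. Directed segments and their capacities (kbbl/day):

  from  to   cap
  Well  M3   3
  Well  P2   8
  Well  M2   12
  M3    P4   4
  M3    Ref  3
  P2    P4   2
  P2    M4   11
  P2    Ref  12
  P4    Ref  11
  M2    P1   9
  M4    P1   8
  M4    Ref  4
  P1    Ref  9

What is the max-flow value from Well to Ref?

Augment Well→M3→Ref: bottleneck 3, flow now 3.
Augment Well→P2→Ref: bottleneck 8, flow now 11.
Augment Well→M2→P1→Ref: bottleneck 9, flow now 20.
No augmenting path remains; maximum flow = 20.
In the residual graph, reachable from Well: {Well, M2}.
Min-cut edges: Well→M3 (3), Well→P2 (8), M2→P1 (9); capacity 3 + 8 + 9 = 20.
This cut is saturated, so no flow can exceed 20.

20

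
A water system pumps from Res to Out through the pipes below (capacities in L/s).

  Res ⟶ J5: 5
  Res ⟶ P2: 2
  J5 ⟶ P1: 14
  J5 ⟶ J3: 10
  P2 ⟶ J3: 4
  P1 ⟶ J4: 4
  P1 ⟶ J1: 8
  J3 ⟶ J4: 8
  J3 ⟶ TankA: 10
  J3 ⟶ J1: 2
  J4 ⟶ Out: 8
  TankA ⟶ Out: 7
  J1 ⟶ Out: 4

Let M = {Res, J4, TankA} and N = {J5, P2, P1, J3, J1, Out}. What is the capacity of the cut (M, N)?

Edges leaving {Res, J4, TankA}: Res→J5 (5), Res→P2 (2), J4→Out (8), TankA→Out (7).
Cut capacity = 5 + 2 + 8 + 7 = 22.

22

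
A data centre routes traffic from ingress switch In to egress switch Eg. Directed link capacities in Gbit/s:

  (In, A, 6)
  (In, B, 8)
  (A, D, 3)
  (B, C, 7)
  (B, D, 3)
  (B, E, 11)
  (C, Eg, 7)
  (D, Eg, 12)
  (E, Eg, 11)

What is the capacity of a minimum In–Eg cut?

11

Augment In→A→D→Eg: bottleneck 3, flow now 3.
Augment In→B→C→Eg: bottleneck 7, flow now 10.
Augment In→B→D→Eg: bottleneck 1, flow now 11.
No augmenting path remains; maximum flow = 11.
By max-flow min-cut, the minimum cut capacity equals the max flow.
In the residual graph, reachable from In: {In, A}.
Min-cut edges: In→B (8), A→D (3); capacity 8 + 3 = 11.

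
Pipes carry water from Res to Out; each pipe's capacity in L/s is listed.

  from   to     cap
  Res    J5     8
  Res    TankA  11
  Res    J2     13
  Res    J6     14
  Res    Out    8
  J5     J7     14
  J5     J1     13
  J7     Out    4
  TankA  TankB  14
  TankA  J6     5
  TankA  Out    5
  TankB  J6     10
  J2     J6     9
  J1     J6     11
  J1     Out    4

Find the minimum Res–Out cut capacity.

Augment Res→Out: bottleneck 8, flow now 8.
Augment Res→TankA→Out: bottleneck 5, flow now 13.
Augment Res→J5→J7→Out: bottleneck 4, flow now 17.
Augment Res→J5→J1→Out: bottleneck 4, flow now 21.
No augmenting path remains; maximum flow = 21.
By max-flow min-cut, the minimum cut capacity equals the max flow.
In the residual graph, reachable from Res: {Res, TankA, TankB, J2, J6}.
Min-cut edges: Res→J5 (8), Res→Out (8), TankA→Out (5); capacity 8 + 8 + 5 = 21.

21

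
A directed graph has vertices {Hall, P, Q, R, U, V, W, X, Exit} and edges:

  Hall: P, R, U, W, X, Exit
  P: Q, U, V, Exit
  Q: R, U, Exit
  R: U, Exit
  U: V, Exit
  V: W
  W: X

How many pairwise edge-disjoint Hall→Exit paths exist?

Assign every edge capacity 1; by Menger, the answer equals the max flow.
Path Hall→Exit (+1); total 1.
Path Hall→P→Exit (+1); total 2.
Path Hall→R→Exit (+1); total 3.
Path Hall→U→Exit (+1); total 4.
No residual Hall→Exit path; max flow = 4.
Certifying cut of size 4: {Hall→Exit, Hall→P, Hall→R, Hall→U}.

4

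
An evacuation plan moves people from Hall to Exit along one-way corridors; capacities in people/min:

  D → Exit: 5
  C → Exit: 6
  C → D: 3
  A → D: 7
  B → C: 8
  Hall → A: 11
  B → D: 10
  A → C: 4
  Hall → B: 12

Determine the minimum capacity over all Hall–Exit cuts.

11

Augment Hall→A→C→Exit: bottleneck 4, flow now 4.
Augment Hall→A→D→Exit: bottleneck 5, flow now 9.
Augment Hall→B→C→Exit: bottleneck 2, flow now 11.
No augmenting path remains; maximum flow = 11.
By max-flow min-cut, the minimum cut capacity equals the max flow.
In the residual graph, reachable from Hall: {Hall, A, B, C, D}.
Min-cut edges: C→Exit (6), D→Exit (5); capacity 6 + 5 = 11.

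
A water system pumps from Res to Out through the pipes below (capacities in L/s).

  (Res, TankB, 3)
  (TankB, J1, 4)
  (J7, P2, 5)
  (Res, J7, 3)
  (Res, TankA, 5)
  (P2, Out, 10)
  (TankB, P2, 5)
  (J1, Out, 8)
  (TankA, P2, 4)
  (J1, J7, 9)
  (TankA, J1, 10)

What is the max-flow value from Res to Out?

Augment Res→J7→P2→Out: bottleneck 3, flow now 3.
Augment Res→TankA→P2→Out: bottleneck 4, flow now 7.
Augment Res→TankA→J1→Out: bottleneck 1, flow now 8.
Augment Res→TankB→P2→Out: bottleneck 3, flow now 11.
No augmenting path remains; maximum flow = 11.
In the residual graph, reachable from Res: {Res}.
Min-cut edges: Res→J7 (3), Res→TankA (5), Res→TankB (3); capacity 3 + 5 + 3 = 11.
This cut is saturated, so no flow can exceed 11.

11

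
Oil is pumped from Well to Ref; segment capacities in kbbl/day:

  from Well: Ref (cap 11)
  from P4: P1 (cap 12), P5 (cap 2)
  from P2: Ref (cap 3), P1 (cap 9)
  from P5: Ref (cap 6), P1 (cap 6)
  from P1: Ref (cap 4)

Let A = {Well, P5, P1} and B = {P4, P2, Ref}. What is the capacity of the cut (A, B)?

Edges leaving {Well, P5, P1}: Well→Ref (11), P5→Ref (6), P1→Ref (4).
Cut capacity = 11 + 6 + 4 = 21.

21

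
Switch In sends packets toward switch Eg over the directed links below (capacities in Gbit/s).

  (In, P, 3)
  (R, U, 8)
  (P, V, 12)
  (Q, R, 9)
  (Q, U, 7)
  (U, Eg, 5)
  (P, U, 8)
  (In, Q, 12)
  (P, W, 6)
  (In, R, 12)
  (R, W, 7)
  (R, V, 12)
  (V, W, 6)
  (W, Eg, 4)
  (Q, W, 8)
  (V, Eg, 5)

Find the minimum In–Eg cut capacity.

14

Augment In→P→U→Eg: bottleneck 3, flow now 3.
Augment In→Q→U→Eg: bottleneck 2, flow now 5.
Augment In→Q→W→Eg: bottleneck 4, flow now 9.
Augment In→R→V→Eg: bottleneck 5, flow now 14.
No augmenting path remains; maximum flow = 14.
By max-flow min-cut, the minimum cut capacity equals the max flow.
In the residual graph, reachable from In: {In, P, Q, R, U, V, W}.
Min-cut edges: U→Eg (5), V→Eg (5), W→Eg (4); capacity 5 + 5 + 4 = 14.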